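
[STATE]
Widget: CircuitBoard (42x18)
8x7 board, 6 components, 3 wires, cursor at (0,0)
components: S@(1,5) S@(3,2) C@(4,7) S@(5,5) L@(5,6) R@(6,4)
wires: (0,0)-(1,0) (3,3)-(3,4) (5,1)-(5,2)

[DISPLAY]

   0 1 2 3 4 5 6 7                        
0  [.]                                    
    │                                     
1   ·                   S                 
                                          
2                                         
                                          
3           S   · ─ ·                     
                                          
4                               C         
                                          
5       · ─ ·           S   L             
                                          
6                   R                     
Cursor: (0,0)                             
                                          
                                          
                                          


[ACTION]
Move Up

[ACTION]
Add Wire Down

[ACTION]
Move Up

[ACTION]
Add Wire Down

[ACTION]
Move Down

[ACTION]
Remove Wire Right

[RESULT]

   0 1 2 3 4 5 6 7                        
0   ·                                     
    │                                     
1  [.]                  S                 
                                          
2                                         
                                          
3           S   · ─ ·                     
                                          
4                               C         
                                          
5       · ─ ·           S   L             
                                          
6                   R                     
Cursor: (1,0)                             
                                          
                                          
                                          


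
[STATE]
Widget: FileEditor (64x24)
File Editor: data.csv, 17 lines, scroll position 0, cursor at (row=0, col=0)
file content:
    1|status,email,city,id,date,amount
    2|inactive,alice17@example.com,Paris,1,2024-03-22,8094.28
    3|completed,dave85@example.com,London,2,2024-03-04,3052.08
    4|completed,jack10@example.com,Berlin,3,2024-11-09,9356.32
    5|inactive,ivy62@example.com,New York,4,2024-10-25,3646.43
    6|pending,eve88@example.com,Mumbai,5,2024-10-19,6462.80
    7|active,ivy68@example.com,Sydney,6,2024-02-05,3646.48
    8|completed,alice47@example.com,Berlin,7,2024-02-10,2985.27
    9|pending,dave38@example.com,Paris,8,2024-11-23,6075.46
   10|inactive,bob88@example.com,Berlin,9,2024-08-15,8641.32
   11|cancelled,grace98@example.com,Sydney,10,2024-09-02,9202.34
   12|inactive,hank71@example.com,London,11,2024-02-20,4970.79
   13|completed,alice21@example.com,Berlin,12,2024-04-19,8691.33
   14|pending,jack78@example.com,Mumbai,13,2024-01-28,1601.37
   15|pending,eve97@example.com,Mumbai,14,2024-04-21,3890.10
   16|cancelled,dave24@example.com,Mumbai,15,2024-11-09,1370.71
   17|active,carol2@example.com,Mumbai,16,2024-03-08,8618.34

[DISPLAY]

█tatus,email,city,id,date,amount                               ▲
inactive,alice17@example.com,Paris,1,2024-03-22,8094.28        █
completed,dave85@example.com,London,2,2024-03-04,3052.08       ░
completed,jack10@example.com,Berlin,3,2024-11-09,9356.32       ░
inactive,ivy62@example.com,New York,4,2024-10-25,3646.43       ░
pending,eve88@example.com,Mumbai,5,2024-10-19,6462.80          ░
active,ivy68@example.com,Sydney,6,2024-02-05,3646.48           ░
completed,alice47@example.com,Berlin,7,2024-02-10,2985.27      ░
pending,dave38@example.com,Paris,8,2024-11-23,6075.46          ░
inactive,bob88@example.com,Berlin,9,2024-08-15,8641.32         ░
cancelled,grace98@example.com,Sydney,10,2024-09-02,9202.34     ░
inactive,hank71@example.com,London,11,2024-02-20,4970.79       ░
completed,alice21@example.com,Berlin,12,2024-04-19,8691.33     ░
pending,jack78@example.com,Mumbai,13,2024-01-28,1601.37        ░
pending,eve97@example.com,Mumbai,14,2024-04-21,3890.10         ░
cancelled,dave24@example.com,Mumbai,15,2024-11-09,1370.71      ░
active,carol2@example.com,Mumbai,16,2024-03-08,8618.34         ░
                                                               ░
                                                               ░
                                                               ░
                                                               ░
                                                               ░
                                                               ░
                                                               ▼


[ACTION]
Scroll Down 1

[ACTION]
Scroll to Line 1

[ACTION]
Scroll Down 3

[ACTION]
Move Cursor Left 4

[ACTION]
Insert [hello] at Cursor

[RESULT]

hello█tatus,email,city,id,date,amount                          ▲
inactive,alice17@example.com,Paris,1,2024-03-22,8094.28        █
completed,dave85@example.com,London,2,2024-03-04,3052.08       ░
completed,jack10@example.com,Berlin,3,2024-11-09,9356.32       ░
inactive,ivy62@example.com,New York,4,2024-10-25,3646.43       ░
pending,eve88@example.com,Mumbai,5,2024-10-19,6462.80          ░
active,ivy68@example.com,Sydney,6,2024-02-05,3646.48           ░
completed,alice47@example.com,Berlin,7,2024-02-10,2985.27      ░
pending,dave38@example.com,Paris,8,2024-11-23,6075.46          ░
inactive,bob88@example.com,Berlin,9,2024-08-15,8641.32         ░
cancelled,grace98@example.com,Sydney,10,2024-09-02,9202.34     ░
inactive,hank71@example.com,London,11,2024-02-20,4970.79       ░
completed,alice21@example.com,Berlin,12,2024-04-19,8691.33     ░
pending,jack78@example.com,Mumbai,13,2024-01-28,1601.37        ░
pending,eve97@example.com,Mumbai,14,2024-04-21,3890.10         ░
cancelled,dave24@example.com,Mumbai,15,2024-11-09,1370.71      ░
active,carol2@example.com,Mumbai,16,2024-03-08,8618.34         ░
                                                               ░
                                                               ░
                                                               ░
                                                               ░
                                                               ░
                                                               ░
                                                               ▼


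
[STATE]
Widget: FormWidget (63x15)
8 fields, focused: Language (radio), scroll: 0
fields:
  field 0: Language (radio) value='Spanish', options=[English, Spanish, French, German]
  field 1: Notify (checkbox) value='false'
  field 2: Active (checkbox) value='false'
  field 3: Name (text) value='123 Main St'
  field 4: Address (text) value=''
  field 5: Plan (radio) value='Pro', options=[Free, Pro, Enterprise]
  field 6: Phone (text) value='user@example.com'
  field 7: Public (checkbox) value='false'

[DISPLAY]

> Language:   ( ) English  (●) Spanish  ( ) French  ( ) German 
  Notify:     [ ]                                              
  Active:     [ ]                                              
  Name:       [123 Main St                                    ]
  Address:    [                                               ]
  Plan:       ( ) Free  (●) Pro  ( ) Enterprise                
  Phone:      [user@example.com                               ]
  Public:     [ ]                                              
                                                               
                                                               
                                                               
                                                               
                                                               
                                                               
                                                               


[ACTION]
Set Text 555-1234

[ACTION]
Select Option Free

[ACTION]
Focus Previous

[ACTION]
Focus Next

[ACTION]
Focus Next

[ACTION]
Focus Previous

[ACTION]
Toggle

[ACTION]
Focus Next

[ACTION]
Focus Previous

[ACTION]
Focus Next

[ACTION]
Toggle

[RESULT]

  Language:   ( ) English  (●) Spanish  ( ) French  ( ) German 
> Notify:     [x]                                              
  Active:     [ ]                                              
  Name:       [123 Main St                                    ]
  Address:    [                                               ]
  Plan:       ( ) Free  (●) Pro  ( ) Enterprise                
  Phone:      [user@example.com                               ]
  Public:     [ ]                                              
                                                               
                                                               
                                                               
                                                               
                                                               
                                                               
                                                               


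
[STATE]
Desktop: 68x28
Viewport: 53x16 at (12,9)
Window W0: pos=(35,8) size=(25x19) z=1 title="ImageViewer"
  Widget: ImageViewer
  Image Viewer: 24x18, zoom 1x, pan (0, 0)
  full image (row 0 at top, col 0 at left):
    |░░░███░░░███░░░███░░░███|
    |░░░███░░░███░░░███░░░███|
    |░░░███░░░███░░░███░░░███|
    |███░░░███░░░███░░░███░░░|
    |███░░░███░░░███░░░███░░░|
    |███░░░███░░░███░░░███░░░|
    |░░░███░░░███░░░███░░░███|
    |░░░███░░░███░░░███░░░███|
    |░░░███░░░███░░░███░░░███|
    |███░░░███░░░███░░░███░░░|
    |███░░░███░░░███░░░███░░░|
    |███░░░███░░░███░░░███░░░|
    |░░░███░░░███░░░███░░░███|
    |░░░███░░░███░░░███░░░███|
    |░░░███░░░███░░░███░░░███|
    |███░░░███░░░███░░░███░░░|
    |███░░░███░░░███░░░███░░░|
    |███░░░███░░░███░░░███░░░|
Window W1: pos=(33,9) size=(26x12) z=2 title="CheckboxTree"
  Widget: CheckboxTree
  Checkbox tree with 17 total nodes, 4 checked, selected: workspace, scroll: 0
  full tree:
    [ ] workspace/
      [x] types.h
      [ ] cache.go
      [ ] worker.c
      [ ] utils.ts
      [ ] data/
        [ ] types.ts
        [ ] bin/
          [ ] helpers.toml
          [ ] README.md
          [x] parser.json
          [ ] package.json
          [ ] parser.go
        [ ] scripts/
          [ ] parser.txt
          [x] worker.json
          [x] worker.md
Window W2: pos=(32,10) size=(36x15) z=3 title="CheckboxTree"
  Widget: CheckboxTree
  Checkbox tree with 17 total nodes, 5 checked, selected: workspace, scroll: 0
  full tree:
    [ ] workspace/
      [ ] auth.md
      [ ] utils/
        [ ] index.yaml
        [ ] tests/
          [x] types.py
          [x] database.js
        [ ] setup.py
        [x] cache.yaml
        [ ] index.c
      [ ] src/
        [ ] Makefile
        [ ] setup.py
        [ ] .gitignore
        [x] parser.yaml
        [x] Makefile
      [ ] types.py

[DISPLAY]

                     ┏━━━━━━━━━━━━━━━━━━━━━━━━┓┃     
                    ┏━━━━━━━━━━━━━━━━━━━━━━━━━━━━━━━━
                    ┃ CheckboxTree                   
                    ┠────────────────────────────────
                    ┃>[-] workspace/                 
                    ┃   [ ] auth.md                  
                    ┃   [-] utils/                   
                    ┃     [ ] index.yaml             
                    ┃     [x] tests/                 
                    ┃       [x] types.py             
                    ┃       [x] database.js          
                    ┃     [ ] setup.py               
                    ┃     [x] cache.yaml             
                    ┃     [ ] index.c                
                    ┃   [-] src/                     
                    ┗━━━━━━━━━━━━━━━━━━━━━━━━━━━━━━━━


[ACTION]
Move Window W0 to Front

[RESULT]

                     ┏━┃ ImageViewer           ┃     
                    ┏━━┠───────────────────────┨━━━━━
                    ┃ C┃░░░███░░░███░░░███░░░██┃     
                    ┠──┃░░░███░░░███░░░███░░░██┃─────
                    ┃>[┃░░░███░░░███░░░███░░░██┃     
                    ┃  ┃███░░░███░░░███░░░███░░┃     
                    ┃  ┃███░░░███░░░███░░░███░░┃     
                    ┃  ┃███░░░███░░░███░░░███░░┃     
                    ┃  ┃░░░███░░░███░░░███░░░██┃     
                    ┃  ┃░░░███░░░███░░░███░░░██┃     
                    ┃  ┃░░░███░░░███░░░███░░░██┃     
                    ┃  ┃███░░░███░░░███░░░███░░┃     
                    ┃  ┃███░░░███░░░███░░░███░░┃     
                    ┃  ┃███░░░███░░░███░░░███░░┃     
                    ┃  ┃░░░███░░░███░░░███░░░██┃     
                    ┗━━┃░░░███░░░███░░░███░░░██┃━━━━━


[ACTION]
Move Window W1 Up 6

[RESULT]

                     ┃ ┃ ImageViewer           ┃     
                    ┏━━┠───────────────────────┨━━━━━
                    ┃ C┃░░░███░░░███░░░███░░░██┃     
                    ┠──┃░░░███░░░███░░░███░░░██┃─────
                    ┃>[┃░░░███░░░███░░░███░░░██┃     
                    ┃  ┃███░░░███░░░███░░░███░░┃     
                    ┃  ┃███░░░███░░░███░░░███░░┃     
                    ┃  ┃███░░░███░░░███░░░███░░┃     
                    ┃  ┃░░░███░░░███░░░███░░░██┃     
                    ┃  ┃░░░███░░░███░░░███░░░██┃     
                    ┃  ┃░░░███░░░███░░░███░░░██┃     
                    ┃  ┃███░░░███░░░███░░░███░░┃     
                    ┃  ┃███░░░███░░░███░░░███░░┃     
                    ┃  ┃███░░░███░░░███░░░███░░┃     
                    ┃  ┃░░░███░░░███░░░███░░░██┃     
                    ┗━━┃░░░███░░░███░░░███░░░██┃━━━━━


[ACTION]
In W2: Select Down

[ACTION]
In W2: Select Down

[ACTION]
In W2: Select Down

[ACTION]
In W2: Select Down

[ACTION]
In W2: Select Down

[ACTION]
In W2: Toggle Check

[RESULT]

                     ┃ ┃ ImageViewer           ┃     
                    ┏━━┠───────────────────────┨━━━━━
                    ┃ C┃░░░███░░░███░░░███░░░██┃     
                    ┠──┃░░░███░░░███░░░███░░░██┃─────
                    ┃ [┃░░░███░░░███░░░███░░░██┃     
                    ┃  ┃███░░░███░░░███░░░███░░┃     
                    ┃  ┃███░░░███░░░███░░░███░░┃     
                    ┃  ┃███░░░███░░░███░░░███░░┃     
                    ┃  ┃░░░███░░░███░░░███░░░██┃     
                    ┃> ┃░░░███░░░███░░░███░░░██┃     
                    ┃  ┃░░░███░░░███░░░███░░░██┃     
                    ┃  ┃███░░░███░░░███░░░███░░┃     
                    ┃  ┃███░░░███░░░███░░░███░░┃     
                    ┃  ┃███░░░███░░░███░░░███░░┃     
                    ┃  ┃░░░███░░░███░░░███░░░██┃     
                    ┗━━┃░░░███░░░███░░░███░░░██┃━━━━━


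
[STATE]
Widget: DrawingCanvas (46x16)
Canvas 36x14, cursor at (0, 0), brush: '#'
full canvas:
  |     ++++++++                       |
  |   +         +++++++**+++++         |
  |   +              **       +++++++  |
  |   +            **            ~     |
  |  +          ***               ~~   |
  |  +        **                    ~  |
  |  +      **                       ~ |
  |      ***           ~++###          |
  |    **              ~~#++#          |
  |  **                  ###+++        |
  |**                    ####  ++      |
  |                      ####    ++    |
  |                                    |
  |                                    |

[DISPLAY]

+    ++++++++                                 
   +         +++++++**+++++                   
   +              **       +++++++            
   +            **            ~               
  +          ***               ~~             
  +        **                    ~            
  +      **                       ~           
      ***           ~++###                    
    **              ~~#++#                    
  **                  ###+++                  
**                    ####  ++                
                      ####    ++              
                                              
                                              
                                              
                                              


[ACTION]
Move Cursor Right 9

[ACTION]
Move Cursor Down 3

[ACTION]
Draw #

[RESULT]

     ++++++++                                 
   +         +++++++**+++++                   
   +              **       +++++++            
   +     #      **            ~               
  +          ***               ~~             
  +        **                    ~            
  +      **                       ~           
      ***           ~++###                    
    **              ~~#++#                    
  **                  ###+++                  
**                    ####  ++                
                      ####    ++              
                                              
                                              
                                              
                                              


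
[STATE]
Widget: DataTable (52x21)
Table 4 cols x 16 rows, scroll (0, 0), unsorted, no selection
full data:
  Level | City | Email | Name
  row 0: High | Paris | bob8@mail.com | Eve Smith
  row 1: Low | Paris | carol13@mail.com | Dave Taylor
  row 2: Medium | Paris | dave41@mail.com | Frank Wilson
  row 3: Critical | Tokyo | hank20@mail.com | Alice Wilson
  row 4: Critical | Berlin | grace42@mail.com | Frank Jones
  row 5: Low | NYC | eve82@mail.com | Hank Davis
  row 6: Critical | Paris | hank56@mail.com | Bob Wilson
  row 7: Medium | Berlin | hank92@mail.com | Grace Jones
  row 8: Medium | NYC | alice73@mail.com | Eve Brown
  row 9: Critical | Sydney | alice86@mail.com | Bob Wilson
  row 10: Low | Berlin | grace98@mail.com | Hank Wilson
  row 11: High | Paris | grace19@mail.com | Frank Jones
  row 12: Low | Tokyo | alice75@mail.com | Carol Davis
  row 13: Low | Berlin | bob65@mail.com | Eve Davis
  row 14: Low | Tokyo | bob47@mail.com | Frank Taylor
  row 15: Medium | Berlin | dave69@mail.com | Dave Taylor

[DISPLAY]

Level   │City  │Email           │Name               
────────┼──────┼────────────────┼────────────       
High    │Paris │bob8@mail.com   │Eve Smith          
Low     │Paris │carol13@mail.com│Dave Taylor        
Medium  │Paris │dave41@mail.com │Frank Wilson       
Critical│Tokyo │hank20@mail.com │Alice Wilson       
Critical│Berlin│grace42@mail.com│Frank Jones        
Low     │NYC   │eve82@mail.com  │Hank Davis         
Critical│Paris │hank56@mail.com │Bob Wilson         
Medium  │Berlin│hank92@mail.com │Grace Jones        
Medium  │NYC   │alice73@mail.com│Eve Brown          
Critical│Sydney│alice86@mail.com│Bob Wilson         
Low     │Berlin│grace98@mail.com│Hank Wilson        
High    │Paris │grace19@mail.com│Frank Jones        
Low     │Tokyo │alice75@mail.com│Carol Davis        
Low     │Berlin│bob65@mail.com  │Eve Davis          
Low     │Tokyo │bob47@mail.com  │Frank Taylor       
Medium  │Berlin│dave69@mail.com │Dave Taylor        
                                                    
                                                    
                                                    


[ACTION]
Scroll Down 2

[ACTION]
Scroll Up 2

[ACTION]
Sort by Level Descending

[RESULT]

Level  ▼│City  │Email           │Name               
────────┼──────┼────────────────┼────────────       
Medium  │Paris │dave41@mail.com │Frank Wilson       
Medium  │Berlin│hank92@mail.com │Grace Jones        
Medium  │NYC   │alice73@mail.com│Eve Brown          
Medium  │Berlin│dave69@mail.com │Dave Taylor        
Low     │Paris │carol13@mail.com│Dave Taylor        
Low     │NYC   │eve82@mail.com  │Hank Davis         
Low     │Berlin│grace98@mail.com│Hank Wilson        
Low     │Tokyo │alice75@mail.com│Carol Davis        
Low     │Berlin│bob65@mail.com  │Eve Davis          
Low     │Tokyo │bob47@mail.com  │Frank Taylor       
High    │Paris │bob8@mail.com   │Eve Smith          
High    │Paris │grace19@mail.com│Frank Jones        
Critical│Tokyo │hank20@mail.com │Alice Wilson       
Critical│Berlin│grace42@mail.com│Frank Jones        
Critical│Paris │hank56@mail.com │Bob Wilson         
Critical│Sydney│alice86@mail.com│Bob Wilson         
                                                    
                                                    
                                                    


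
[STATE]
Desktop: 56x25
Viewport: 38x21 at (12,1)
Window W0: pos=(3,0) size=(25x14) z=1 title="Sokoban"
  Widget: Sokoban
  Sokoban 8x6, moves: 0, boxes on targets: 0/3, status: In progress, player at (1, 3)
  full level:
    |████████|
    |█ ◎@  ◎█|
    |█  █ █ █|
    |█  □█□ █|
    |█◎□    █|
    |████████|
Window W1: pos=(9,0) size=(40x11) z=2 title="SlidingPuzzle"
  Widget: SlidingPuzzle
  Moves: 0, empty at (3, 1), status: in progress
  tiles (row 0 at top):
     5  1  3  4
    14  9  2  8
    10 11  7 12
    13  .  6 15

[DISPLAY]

lidingPuzzle                        ┃ 
────────────────────────────────────┨ 
───┬────┬────┬────┐                 ┃ 
 5 │  1 │  3 │  4 │                 ┃ 
───┼────┼────┼────┤                 ┃ 
14 │  9 │  2 │  8 │                 ┃ 
───┼────┼────┼────┤                 ┃ 
10 │ 11 │  7 │ 12 │                 ┃ 
───┼────┼────┼────┤                 ┃ 
━━━━━━━━━━━━━━━━━━━━━━━━━━━━━━━━━━━━┛ 
               ┃                      
               ┃                      
━━━━━━━━━━━━━━━┛                      
                                      
                                      
                                      
                                      
                                      
                                      
                                      
                                      


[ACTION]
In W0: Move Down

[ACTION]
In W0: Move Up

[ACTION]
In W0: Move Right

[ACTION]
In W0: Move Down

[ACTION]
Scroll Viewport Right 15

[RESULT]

Puzzle                        ┃       
──────────────────────────────┨       
──┬────┬────┐                 ┃       
1 │  3 │  4 │                 ┃       
──┼────┼────┤                 ┃       
9 │  2 │  8 │                 ┃       
──┼────┼────┤                 ┃       
1 │  7 │ 12 │                 ┃       
──┼────┼────┤                 ┃       
━━━━━━━━━━━━━━━━━━━━━━━━━━━━━━┛       
         ┃                            
         ┃                            
━━━━━━━━━┛                            
                                      
                                      
                                      
                                      
                                      
                                      
                                      
                                      


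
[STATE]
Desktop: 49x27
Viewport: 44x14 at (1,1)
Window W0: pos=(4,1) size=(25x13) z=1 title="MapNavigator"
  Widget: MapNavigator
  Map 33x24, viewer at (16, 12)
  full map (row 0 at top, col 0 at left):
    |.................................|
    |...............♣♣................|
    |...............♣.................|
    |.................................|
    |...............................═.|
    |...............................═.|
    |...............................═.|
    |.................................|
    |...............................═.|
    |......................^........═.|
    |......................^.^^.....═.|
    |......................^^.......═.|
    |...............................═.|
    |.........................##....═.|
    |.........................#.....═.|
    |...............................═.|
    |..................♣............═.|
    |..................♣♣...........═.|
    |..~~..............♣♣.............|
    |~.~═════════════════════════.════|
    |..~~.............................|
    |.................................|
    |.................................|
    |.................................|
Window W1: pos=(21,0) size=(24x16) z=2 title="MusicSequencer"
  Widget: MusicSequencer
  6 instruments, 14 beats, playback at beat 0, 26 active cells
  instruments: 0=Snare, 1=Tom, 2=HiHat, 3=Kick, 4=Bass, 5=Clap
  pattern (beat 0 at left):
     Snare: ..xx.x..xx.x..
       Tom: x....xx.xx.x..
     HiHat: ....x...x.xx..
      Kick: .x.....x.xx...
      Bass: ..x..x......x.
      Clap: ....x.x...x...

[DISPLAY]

   ┏━━━━━━━━━━━━━━━━┃ MusicSequencer       ┃
   ┃ MapNavigator   ┠──────────────────────┨
   ┠────────────────┃      ▼1234567890123  ┃
   ┃................┃ Snare··██·█··██·█··  ┃
   ┃................┃   Tom█····██·██·█··  ┃
   ┃................┃ HiHat····█···█·██··  ┃
   ┃................┃  Kick·█·····█·██···  ┃
   ┃...........@....┃  Bass··█··█······█·  ┃
   ┃................┃  Clap····█·█···█···  ┃
   ┃................┃                      ┃
   ┃................┃                      ┃
   ┃.............♣..┃                      ┃
   ┗━━━━━━━━━━━━━━━━┃                      ┃
                    ┃                      ┃


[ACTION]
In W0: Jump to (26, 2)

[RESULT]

   ┏━━━━━━━━━━━━━━━━┃ MusicSequencer       ┃
   ┃ MapNavigator   ┠──────────────────────┨
   ┠────────────────┃      ▼1234567890123  ┃
   ┃                ┃ Snare··██·█··██·█··  ┃
   ┃                ┃   Tom█····██·██·█··  ┃
   ┃................┃ HiHat····█···█·██··  ┃
   ┃♣♣..............┃  Kick·█·····█·██···  ┃
   ┃♣..........@....┃  Bass··█··█······█·  ┃
   ┃................┃  Clap····█·█···█···  ┃
   ┃................┃                      ┃
   ┃................┃                      ┃
   ┃................┃                      ┃
   ┗━━━━━━━━━━━━━━━━┃                      ┃
                    ┃                      ┃


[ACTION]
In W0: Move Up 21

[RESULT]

   ┏━━━━━━━━━━━━━━━━┃ MusicSequencer       ┃
   ┃ MapNavigator   ┠──────────────────────┨
   ┠────────────────┃      ▼1234567890123  ┃
   ┃                ┃ Snare··██·█··██·█··  ┃
   ┃                ┃   Tom█····██·██·█··  ┃
   ┃                ┃ HiHat····█···█·██··  ┃
   ┃                ┃  Kick·█·····█·██···  ┃
   ┃...........@....┃  Bass··█··█······█·  ┃
   ┃♣♣..............┃  Clap····█·█···█···  ┃
   ┃♣...............┃                      ┃
   ┃................┃                      ┃
   ┃................┃                      ┃
   ┗━━━━━━━━━━━━━━━━┃                      ┃
                    ┃                      ┃


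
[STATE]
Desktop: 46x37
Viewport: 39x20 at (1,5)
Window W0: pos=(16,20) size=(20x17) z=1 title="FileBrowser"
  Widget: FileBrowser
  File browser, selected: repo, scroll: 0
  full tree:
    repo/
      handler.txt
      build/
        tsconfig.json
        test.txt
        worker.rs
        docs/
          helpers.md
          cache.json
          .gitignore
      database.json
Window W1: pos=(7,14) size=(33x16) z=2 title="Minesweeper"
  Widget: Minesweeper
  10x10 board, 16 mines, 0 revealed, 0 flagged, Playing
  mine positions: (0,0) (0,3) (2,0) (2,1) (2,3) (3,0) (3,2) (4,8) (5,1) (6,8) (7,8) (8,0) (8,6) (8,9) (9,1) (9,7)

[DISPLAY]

                                       
                                       
                                       
                                       
                                       
                                       
                                       
                                       
                                       
      ┏━━━━━━━━━━━━━━━━━━━━━━━━━━━━━━━┓
      ┃ Minesweeper                   ┃
      ┠───────────────────────────────┨
      ┃■■■■■■■■■■                     ┃
      ┃■■■■■■■■■■                     ┃
      ┃■■■■■■■■■■                     ┃
      ┃■■■■■■■■■■                     ┃
      ┃■■■■■■■■■■                     ┃
      ┃■■■■■■■■■■                     ┃
      ┃■■■■■■■■■■                     ┃
      ┃■■■■■■■■■■                     ┃


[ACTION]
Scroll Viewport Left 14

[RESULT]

                                       
                                       
                                       
                                       
                                       
                                       
                                       
                                       
                                       
       ┏━━━━━━━━━━━━━━━━━━━━━━━━━━━━━━━
       ┃ Minesweeper                   
       ┠───────────────────────────────
       ┃■■■■■■■■■■                     
       ┃■■■■■■■■■■                     
       ┃■■■■■■■■■■                     
       ┃■■■■■■■■■■                     
       ┃■■■■■■■■■■                     
       ┃■■■■■■■■■■                     
       ┃■■■■■■■■■■                     
       ┃■■■■■■■■■■                     


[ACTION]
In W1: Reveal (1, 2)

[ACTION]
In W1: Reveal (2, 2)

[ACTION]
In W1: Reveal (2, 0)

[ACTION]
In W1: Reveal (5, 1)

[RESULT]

                                       
                                       
                                       
                                       
                                       
                                       
                                       
                                       
                                       
       ┏━━━━━━━━━━━━━━━━━━━━━━━━━━━━━━━
       ┃ Minesweeper                   
       ┠───────────────────────────────
       ┃✹■■✹■■■■■■                     
       ┃■■3■■■■■■■                     
       ┃✹✹3✹■■■■■■                     
       ┃✹■✹■■■■■■■                     
       ┃■■■■■■■■✹■                     
       ┃■✹■■■■■■■■                     
       ┃■■■■■■■■✹■                     
       ┃■■■■■■■■✹■                     


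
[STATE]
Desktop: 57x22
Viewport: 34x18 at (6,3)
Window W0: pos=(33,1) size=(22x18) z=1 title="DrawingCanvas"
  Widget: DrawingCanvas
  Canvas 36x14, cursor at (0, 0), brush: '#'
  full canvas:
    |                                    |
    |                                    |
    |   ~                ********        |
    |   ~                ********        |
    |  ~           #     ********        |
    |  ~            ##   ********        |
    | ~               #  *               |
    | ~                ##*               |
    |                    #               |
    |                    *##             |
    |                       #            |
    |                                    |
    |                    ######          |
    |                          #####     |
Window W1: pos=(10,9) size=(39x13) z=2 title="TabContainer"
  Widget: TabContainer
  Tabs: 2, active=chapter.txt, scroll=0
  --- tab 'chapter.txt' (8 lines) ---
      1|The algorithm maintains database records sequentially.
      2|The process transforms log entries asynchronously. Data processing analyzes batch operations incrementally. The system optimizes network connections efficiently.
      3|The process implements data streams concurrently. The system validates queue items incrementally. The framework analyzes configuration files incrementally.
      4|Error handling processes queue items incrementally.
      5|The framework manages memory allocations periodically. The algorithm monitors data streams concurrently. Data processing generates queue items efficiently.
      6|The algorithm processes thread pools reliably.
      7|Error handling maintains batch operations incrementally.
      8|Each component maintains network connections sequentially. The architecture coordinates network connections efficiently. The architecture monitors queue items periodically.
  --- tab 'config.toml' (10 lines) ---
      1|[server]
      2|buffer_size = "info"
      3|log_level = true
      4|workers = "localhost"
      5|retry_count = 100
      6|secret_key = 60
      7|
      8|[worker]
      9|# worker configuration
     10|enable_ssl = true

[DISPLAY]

                           ┠──────
                           ┃+     
                           ┃      
                           ┃   ~  
                           ┃   ~  
                           ┃  ~   
    ┏━━━━━━━━━━━━━━━━━━━━━━━━━━━━━
    ┃ TabContainer                
    ┠─────────────────────────────
    ┃[chapter.txt]│ config.toml   
    ┃─────────────────────────────
    ┃The algorithm maintains datab
    ┃The process transforms log en
    ┃The process implements data s
    ┃Error handling processes queu
    ┃The framework manages memory 
    ┃The algorithm processes threa
    ┃Error handling maintains batc


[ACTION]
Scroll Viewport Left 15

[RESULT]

                                 ┠
                                 ┃
                                 ┃
                                 ┃
                                 ┃
                                 ┃
          ┏━━━━━━━━━━━━━━━━━━━━━━━
          ┃ TabContainer          
          ┠───────────────────────
          ┃[chapter.txt]│ config.t
          ┃───────────────────────
          ┃The algorithm maintains
          ┃The process transforms 
          ┃The process implements 
          ┃Error handling processe
          ┃The framework manages m
          ┃The algorithm processes
          ┃Error handling maintain


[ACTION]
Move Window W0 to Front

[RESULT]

                                 ┠
                                 ┃
                                 ┃
                                 ┃
                                 ┃
                                 ┃
          ┏━━━━━━━━━━━━━━━━━━━━━━┃
          ┃ TabContainer         ┃
          ┠──────────────────────┃
          ┃[chapter.txt]│ config.┃
          ┃──────────────────────┃
          ┃The algorithm maintain┃
          ┃The process transforms┃
          ┃The process implements┃
          ┃Error handling process┃
          ┃The framework manages ┗
          ┃The algorithm processes
          ┃Error handling maintain


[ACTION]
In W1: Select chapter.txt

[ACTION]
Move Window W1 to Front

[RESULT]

                                 ┠
                                 ┃
                                 ┃
                                 ┃
                                 ┃
                                 ┃
          ┏━━━━━━━━━━━━━━━━━━━━━━━
          ┃ TabContainer          
          ┠───────────────────────
          ┃[chapter.txt]│ config.t
          ┃───────────────────────
          ┃The algorithm maintains
          ┃The process transforms 
          ┃The process implements 
          ┃Error handling processe
          ┃The framework manages m
          ┃The algorithm processes
          ┃Error handling maintain
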